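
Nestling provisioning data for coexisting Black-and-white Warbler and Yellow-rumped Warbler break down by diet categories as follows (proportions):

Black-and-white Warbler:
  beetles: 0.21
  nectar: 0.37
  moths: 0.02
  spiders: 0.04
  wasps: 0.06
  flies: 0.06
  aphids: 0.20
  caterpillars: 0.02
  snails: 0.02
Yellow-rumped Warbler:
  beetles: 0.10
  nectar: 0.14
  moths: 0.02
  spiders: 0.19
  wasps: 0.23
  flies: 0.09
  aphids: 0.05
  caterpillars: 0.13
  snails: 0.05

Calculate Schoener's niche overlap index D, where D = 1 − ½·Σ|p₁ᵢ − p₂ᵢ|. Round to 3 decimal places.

0.510

Σ|p₁ᵢ − p₂ᵢ| = 0.11 + 0.23 + 0.00 + 0.15 + 0.17 + 0.03 + 0.15 + 0.11 + 0.03 = 0.98
D = 1 − ½ × 0.98 = 1 − 0.490 = 0.51000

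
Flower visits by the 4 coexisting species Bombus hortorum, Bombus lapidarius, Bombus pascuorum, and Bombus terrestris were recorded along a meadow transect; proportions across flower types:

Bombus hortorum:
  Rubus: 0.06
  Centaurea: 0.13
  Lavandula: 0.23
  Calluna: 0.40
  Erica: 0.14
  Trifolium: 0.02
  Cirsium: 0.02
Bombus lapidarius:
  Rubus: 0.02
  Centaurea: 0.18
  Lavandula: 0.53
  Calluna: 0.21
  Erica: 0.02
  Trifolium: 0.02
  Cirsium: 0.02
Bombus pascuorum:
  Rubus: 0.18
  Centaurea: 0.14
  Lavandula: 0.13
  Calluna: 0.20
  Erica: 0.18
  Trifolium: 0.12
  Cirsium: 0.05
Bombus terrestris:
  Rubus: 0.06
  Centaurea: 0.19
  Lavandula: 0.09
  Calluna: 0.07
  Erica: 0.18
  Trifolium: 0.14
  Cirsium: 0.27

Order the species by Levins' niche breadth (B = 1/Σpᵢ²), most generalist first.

Σp_hortᵢ² = 0.06² + 0.13² + 0.23² + 0.40² + 0.14² + 0.02² + 0.02² = 0.0036 + 0.0169 + 0.0529 + 0.1600 + 0.0196 + 0.0004 + 0.0004 = 0.2538
B_hort = 1 / 0.2538 = 3.9401
Σp_lapiᵢ² = 0.02² + 0.18² + 0.53² + 0.21² + 0.02² + 0.02² + 0.02² = 0.0004 + 0.0324 + 0.2809 + 0.0441 + 0.0004 + 0.0004 + 0.0004 = 0.3590
B_lapi = 1 / 0.3590 = 2.7855
Σp_pascᵢ² = 0.18² + 0.14² + 0.13² + 0.20² + 0.18² + 0.12² + 0.05² = 0.0324 + 0.0196 + 0.0169 + 0.0400 + 0.0324 + 0.0144 + 0.0025 = 0.1582
B_pasc = 1 / 0.1582 = 6.3211
Σp_terrᵢ² = 0.06² + 0.19² + 0.09² + 0.07² + 0.18² + 0.14² + 0.27² = 0.0036 + 0.0361 + 0.0081 + 0.0049 + 0.0324 + 0.0196 + 0.0729 = 0.1776
B_terr = 1 / 0.1776 = 5.6306
Ranking by B (broadest → narrowest): Bombus pascuorum (6.32) > Bombus terrestris (5.63) > Bombus hortorum (3.94) > Bombus lapidarius (2.79)

Bombus pascuorum > Bombus terrestris > Bombus hortorum > Bombus lapidarius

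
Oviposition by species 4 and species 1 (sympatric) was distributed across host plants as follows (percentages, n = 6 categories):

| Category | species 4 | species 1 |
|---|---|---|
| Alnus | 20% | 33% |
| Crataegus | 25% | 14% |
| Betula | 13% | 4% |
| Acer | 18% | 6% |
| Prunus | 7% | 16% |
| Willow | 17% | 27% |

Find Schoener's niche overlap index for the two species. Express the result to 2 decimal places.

Convert percentages to proportions (divide by 100).
Σ|p₁ᵢ − p₂ᵢ| = 0.13 + 0.11 + 0.09 + 0.12 + 0.09 + 0.10 = 0.64
D = 1 − ½ × 0.64 = 1 − 0.320 = 0.6800

0.68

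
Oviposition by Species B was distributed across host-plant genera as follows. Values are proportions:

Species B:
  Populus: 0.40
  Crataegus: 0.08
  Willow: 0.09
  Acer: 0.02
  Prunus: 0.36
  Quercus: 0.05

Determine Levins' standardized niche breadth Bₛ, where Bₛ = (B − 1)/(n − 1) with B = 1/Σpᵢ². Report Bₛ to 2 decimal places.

Σpᵢ² = 0.40² + 0.08² + 0.09² + 0.02² + 0.36² + 0.05² = 0.1600 + 0.0064 + 0.0081 + 0.0004 + 0.1296 + 0.0025 = 0.3070
B = 1 / 0.3070 = 3.2573
Bₛ = (B − 1)/(n − 1) = (3.2573 − 1)/(6 − 1) = 2.2573/5 = 0.4515

0.45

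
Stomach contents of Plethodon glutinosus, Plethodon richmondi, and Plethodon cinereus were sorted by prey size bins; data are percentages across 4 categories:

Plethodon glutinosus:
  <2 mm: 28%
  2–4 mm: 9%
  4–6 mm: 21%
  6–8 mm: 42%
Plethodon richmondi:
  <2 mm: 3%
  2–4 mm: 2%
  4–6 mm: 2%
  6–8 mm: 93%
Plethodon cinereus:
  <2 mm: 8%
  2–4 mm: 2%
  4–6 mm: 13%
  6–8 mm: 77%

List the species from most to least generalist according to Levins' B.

Plethodon glutinosus > Plethodon cinereus > Plethodon richmondi

Convert percentages to proportions (divide by 100).
Σp_glutᵢ² = 0.28² + 0.09² + 0.21² + 0.42² = 0.0784 + 0.0081 + 0.0441 + 0.1764 = 0.3070
B_glut = 1 / 0.3070 = 3.2573
Σp_richᵢ² = 0.03² + 0.02² + 0.02² + 0.93² = 0.0009 + 0.0004 + 0.0004 + 0.8649 = 0.8666
B_rich = 1 / 0.8666 = 1.1539
Σp_cineᵢ² = 0.08² + 0.02² + 0.13² + 0.77² = 0.0064 + 0.0004 + 0.0169 + 0.5929 = 0.6166
B_cine = 1 / 0.6166 = 1.6218
Ranking by B (broadest → narrowest): Plethodon glutinosus (3.26) > Plethodon cinereus (1.62) > Plethodon richmondi (1.15)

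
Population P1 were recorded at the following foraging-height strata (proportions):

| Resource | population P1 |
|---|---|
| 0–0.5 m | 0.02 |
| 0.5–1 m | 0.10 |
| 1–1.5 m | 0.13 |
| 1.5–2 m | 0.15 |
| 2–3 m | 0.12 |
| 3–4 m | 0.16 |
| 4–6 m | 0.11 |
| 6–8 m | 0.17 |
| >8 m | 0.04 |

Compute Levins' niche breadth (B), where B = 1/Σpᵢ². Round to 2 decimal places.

Σpᵢ² = 0.02² + 0.10² + 0.13² + 0.15² + 0.12² + 0.16² + 0.11² + 0.17² + 0.04² = 0.0004 + 0.0100 + 0.0169 + 0.0225 + 0.0144 + 0.0256 + 0.0121 + 0.0289 + 0.0016 = 0.1324
B = 1 / 0.1324 = 7.5529

7.55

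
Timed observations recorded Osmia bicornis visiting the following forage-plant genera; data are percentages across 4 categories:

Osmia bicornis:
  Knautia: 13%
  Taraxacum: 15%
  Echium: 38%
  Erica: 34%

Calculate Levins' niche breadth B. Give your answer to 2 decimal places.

3.34

Convert percentages to proportions (divide by 100).
Σpᵢ² = 0.13² + 0.15² + 0.38² + 0.34² = 0.0169 + 0.0225 + 0.1444 + 0.1156 = 0.2994
B = 1 / 0.2994 = 3.3400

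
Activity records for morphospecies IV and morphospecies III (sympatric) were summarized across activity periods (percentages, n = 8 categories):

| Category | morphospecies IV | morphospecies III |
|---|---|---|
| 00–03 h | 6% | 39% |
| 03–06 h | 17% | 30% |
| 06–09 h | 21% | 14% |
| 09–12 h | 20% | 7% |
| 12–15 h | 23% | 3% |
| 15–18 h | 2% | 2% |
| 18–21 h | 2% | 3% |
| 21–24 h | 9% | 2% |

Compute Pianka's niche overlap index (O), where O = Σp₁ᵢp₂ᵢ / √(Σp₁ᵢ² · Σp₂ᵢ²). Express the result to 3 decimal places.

0.582

Convert percentages to proportions (divide by 100).
Σ p₁ᵢp₂ᵢ = 0.0234 + 0.0510 + 0.0294 + 0.0140 + 0.0069 + 0.0004 + 0.0006 + 0.0018 = 0.1275
Σp_1ᵢ² = 0.06² + 0.17² + 0.21² + 0.20² + 0.23² + 0.02² + 0.02² + 0.09² = 0.0036 + 0.0289 + 0.0441 + 0.0400 + 0.0529 + 0.0004 + 0.0004 + 0.0081 = 0.1784
Σp_2ᵢ² = 0.39² + 0.30² + 0.14² + 0.07² + 0.03² + 0.02² + 0.03² + 0.02² = 0.1521 + 0.0900 + 0.0196 + 0.0049 + 0.0009 + 0.0004 + 0.0009 + 0.0004 = 0.2692
O = 0.1275 / √(0.1784 × 0.2692) = 0.1275 / 0.219147 = 0.58180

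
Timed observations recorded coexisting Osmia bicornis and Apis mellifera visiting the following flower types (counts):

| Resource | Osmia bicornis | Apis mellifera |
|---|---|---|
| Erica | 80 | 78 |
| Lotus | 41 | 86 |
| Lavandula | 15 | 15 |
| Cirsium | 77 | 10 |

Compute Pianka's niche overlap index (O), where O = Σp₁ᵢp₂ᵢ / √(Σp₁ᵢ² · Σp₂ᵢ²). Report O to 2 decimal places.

0.77

Proportions for Osmia bicornis (n=213): 80/213=0.3756, 41/213=0.1925, 15/213=0.0704, 77/213=0.3615
Proportions for Apis mellifera (n=189): 78/189=0.4127, 86/189=0.4550, 15/189=0.0794, 10/189=0.0529
Σ p₁ᵢp₂ᵢ = 0.155010 + 0.087588 + 0.005590 + 0.019123 = 0.267311
Σp_1ᵢ² = 0.3756² + 0.1925² + 0.0704² + 0.3615² = 0.141075 + 0.037056 + 0.004956 + 0.130682 = 0.313769
Σp_2ᵢ² = 0.4127² + 0.4550² + 0.0794² + 0.0529² = 0.170321 + 0.207025 + 0.006304 + 0.002798 = 0.386448
O = 0.267311 / √(0.313769 × 0.386448) = 0.267311 / 0.3482175 = 0.7677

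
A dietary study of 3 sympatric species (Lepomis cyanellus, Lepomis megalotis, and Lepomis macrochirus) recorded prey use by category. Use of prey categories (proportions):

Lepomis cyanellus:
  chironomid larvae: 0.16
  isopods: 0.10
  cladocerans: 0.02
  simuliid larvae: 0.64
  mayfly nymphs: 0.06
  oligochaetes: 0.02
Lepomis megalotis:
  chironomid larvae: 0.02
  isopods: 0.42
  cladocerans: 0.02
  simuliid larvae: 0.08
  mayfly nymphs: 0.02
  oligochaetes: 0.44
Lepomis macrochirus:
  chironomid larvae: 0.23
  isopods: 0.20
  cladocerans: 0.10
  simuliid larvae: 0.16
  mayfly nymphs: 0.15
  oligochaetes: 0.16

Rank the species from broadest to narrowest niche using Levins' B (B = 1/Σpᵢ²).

Σp_cyanᵢ² = 0.16² + 0.10² + 0.02² + 0.64² + 0.06² + 0.02² = 0.0256 + 0.0100 + 0.0004 + 0.4096 + 0.0036 + 0.0004 = 0.4496
B_cyan = 1 / 0.4496 = 2.2242
Σp_megaᵢ² = 0.02² + 0.42² + 0.02² + 0.08² + 0.02² + 0.44² = 0.0004 + 0.1764 + 0.0004 + 0.0064 + 0.0004 + 0.1936 = 0.3776
B_mega = 1 / 0.3776 = 2.6483
Σp_macrᵢ² = 0.23² + 0.20² + 0.10² + 0.16² + 0.15² + 0.16² = 0.0529 + 0.0400 + 0.0100 + 0.0256 + 0.0225 + 0.0256 = 0.1766
B_macr = 1 / 0.1766 = 5.6625
Ranking by B (broadest → narrowest): Lepomis macrochirus (5.66) > Lepomis megalotis (2.65) > Lepomis cyanellus (2.22)

Lepomis macrochirus > Lepomis megalotis > Lepomis cyanellus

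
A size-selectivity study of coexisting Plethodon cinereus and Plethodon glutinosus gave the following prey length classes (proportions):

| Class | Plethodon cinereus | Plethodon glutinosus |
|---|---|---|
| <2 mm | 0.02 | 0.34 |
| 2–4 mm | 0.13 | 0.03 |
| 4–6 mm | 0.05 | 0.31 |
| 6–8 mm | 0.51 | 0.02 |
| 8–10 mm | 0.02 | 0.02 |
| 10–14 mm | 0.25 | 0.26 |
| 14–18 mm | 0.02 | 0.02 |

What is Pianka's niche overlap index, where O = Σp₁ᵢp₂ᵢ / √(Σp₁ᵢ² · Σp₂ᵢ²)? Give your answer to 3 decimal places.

Σ p₁ᵢp₂ᵢ = 0.0068 + 0.0039 + 0.0155 + 0.0102 + 0.0004 + 0.0650 + 0.0004 = 0.1022
Σp_1ᵢ² = 0.02² + 0.13² + 0.05² + 0.51² + 0.02² + 0.25² + 0.02² = 0.0004 + 0.0169 + 0.0025 + 0.2601 + 0.0004 + 0.0625 + 0.0004 = 0.3432
Σp_2ᵢ² = 0.34² + 0.03² + 0.31² + 0.02² + 0.02² + 0.26² + 0.02² = 0.1156 + 0.0009 + 0.0961 + 0.0004 + 0.0004 + 0.0676 + 0.0004 = 0.2814
O = 0.1022 / √(0.3432 × 0.2814) = 0.1022 / 0.310768 = 0.32886

0.329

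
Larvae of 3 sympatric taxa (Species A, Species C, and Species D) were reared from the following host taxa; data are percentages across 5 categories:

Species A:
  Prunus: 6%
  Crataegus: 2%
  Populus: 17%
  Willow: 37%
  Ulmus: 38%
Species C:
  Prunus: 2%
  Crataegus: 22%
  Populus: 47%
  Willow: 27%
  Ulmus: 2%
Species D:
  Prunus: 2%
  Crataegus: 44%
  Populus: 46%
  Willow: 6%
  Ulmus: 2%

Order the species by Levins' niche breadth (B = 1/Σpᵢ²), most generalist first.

Convert percentages to proportions (divide by 100).
Σp_Aᵢ² = 0.06² + 0.02² + 0.17² + 0.37² + 0.38² = 0.0036 + 0.0004 + 0.0289 + 0.1369 + 0.1444 = 0.3142
B_A = 1 / 0.3142 = 3.1827
Σp_Cᵢ² = 0.02² + 0.22² + 0.47² + 0.27² + 0.02² = 0.0004 + 0.0484 + 0.2209 + 0.0729 + 0.0004 = 0.3430
B_C = 1 / 0.3430 = 2.9155
Σp_Dᵢ² = 0.02² + 0.44² + 0.46² + 0.06² + 0.02² = 0.0004 + 0.1936 + 0.2116 + 0.0036 + 0.0004 = 0.4096
B_D = 1 / 0.4096 = 2.4414
Ranking by B (broadest → narrowest): Species A (3.18) > Species C (2.92) > Species D (2.44)

Species A > Species C > Species D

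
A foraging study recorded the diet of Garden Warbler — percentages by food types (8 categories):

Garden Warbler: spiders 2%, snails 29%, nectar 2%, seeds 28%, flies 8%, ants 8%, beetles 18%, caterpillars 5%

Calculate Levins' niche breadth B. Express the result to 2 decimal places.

4.74

Convert percentages to proportions (divide by 100).
Σpᵢ² = 0.02² + 0.29² + 0.02² + 0.28² + 0.08² + 0.08² + 0.18² + 0.05² = 0.0004 + 0.0841 + 0.0004 + 0.0784 + 0.0064 + 0.0064 + 0.0324 + 0.0025 = 0.2110
B = 1 / 0.2110 = 4.7393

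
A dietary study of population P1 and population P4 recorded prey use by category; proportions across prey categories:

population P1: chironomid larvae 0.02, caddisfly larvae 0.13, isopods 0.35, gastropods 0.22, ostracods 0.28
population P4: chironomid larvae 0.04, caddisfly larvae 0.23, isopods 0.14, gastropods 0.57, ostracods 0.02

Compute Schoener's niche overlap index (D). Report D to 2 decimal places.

0.53

Σ|p₁ᵢ − p₂ᵢ| = 0.02 + 0.10 + 0.21 + 0.35 + 0.26 = 0.94
D = 1 − ½ × 0.94 = 1 − 0.470 = 0.5300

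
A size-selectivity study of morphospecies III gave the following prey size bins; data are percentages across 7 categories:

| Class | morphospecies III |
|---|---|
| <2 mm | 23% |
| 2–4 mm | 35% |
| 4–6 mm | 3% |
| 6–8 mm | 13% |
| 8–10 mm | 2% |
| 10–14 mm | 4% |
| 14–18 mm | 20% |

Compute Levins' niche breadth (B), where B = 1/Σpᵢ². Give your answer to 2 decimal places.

Convert percentages to proportions (divide by 100).
Σpᵢ² = 0.23² + 0.35² + 0.03² + 0.13² + 0.02² + 0.04² + 0.20² = 0.0529 + 0.1225 + 0.0009 + 0.0169 + 0.0004 + 0.0016 + 0.0400 = 0.2352
B = 1 / 0.2352 = 4.2517

4.25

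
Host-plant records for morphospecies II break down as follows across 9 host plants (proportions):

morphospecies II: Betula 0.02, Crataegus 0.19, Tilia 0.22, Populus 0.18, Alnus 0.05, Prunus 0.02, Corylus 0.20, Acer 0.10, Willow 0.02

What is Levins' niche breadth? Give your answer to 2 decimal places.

5.86

Σpᵢ² = 0.02² + 0.19² + 0.22² + 0.18² + 0.05² + 0.02² + 0.20² + 0.10² + 0.02² = 0.0004 + 0.0361 + 0.0484 + 0.0324 + 0.0025 + 0.0004 + 0.0400 + 0.0100 + 0.0004 = 0.1706
B = 1 / 0.1706 = 5.8617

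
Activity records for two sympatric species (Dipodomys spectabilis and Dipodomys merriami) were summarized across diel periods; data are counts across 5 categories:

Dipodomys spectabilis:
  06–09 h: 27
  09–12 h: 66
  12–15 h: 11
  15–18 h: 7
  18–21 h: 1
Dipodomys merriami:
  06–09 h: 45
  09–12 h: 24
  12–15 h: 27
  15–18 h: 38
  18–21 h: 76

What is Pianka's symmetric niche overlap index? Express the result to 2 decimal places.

0.46

Proportions for Dipodomys spectabilis (n=112): 27/112=0.2411, 66/112=0.5893, 11/112=0.0982, 7/112=0.0625, 1/112=0.0089
Proportions for Dipodomys merriami (n=210): 45/210=0.2143, 24/210=0.1143, 27/210=0.1286, 38/210=0.1810, 76/210=0.3619
Σ p₁ᵢp₂ᵢ = 0.051668 + 0.067357 + 0.012629 + 0.011313 + 0.003221 = 0.146188
Σp_1ᵢ² = 0.2411² + 0.5893² + 0.0982² + 0.0625² + 0.0089² = 0.058129 + 0.347274 + 0.009643 + 0.003906 + 0.000079 = 0.419031
Σp_2ᵢ² = 0.2143² + 0.1143² + 0.1286² + 0.1810² + 0.3619² = 0.045924 + 0.013064 + 0.016538 + 0.032761 + 0.130972 = 0.239259
O = 0.146188 / √(0.419031 × 0.239259) = 0.146188 / 0.3166338 = 0.4617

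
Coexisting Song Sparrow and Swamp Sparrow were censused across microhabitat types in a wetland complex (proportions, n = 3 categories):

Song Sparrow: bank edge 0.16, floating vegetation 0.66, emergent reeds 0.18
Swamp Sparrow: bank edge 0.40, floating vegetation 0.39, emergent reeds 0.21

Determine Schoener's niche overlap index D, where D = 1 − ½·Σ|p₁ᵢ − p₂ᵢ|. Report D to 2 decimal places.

0.73

Σ|p₁ᵢ − p₂ᵢ| = 0.24 + 0.27 + 0.03 = 0.54
D = 1 − ½ × 0.54 = 1 − 0.270 = 0.7300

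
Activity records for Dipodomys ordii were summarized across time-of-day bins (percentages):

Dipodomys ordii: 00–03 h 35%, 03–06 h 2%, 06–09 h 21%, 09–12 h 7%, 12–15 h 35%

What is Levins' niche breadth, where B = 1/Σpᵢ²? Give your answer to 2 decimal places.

3.40

Convert percentages to proportions (divide by 100).
Σpᵢ² = 0.35² + 0.02² + 0.21² + 0.07² + 0.35² = 0.1225 + 0.0004 + 0.0441 + 0.0049 + 0.1225 = 0.2944
B = 1 / 0.2944 = 3.3967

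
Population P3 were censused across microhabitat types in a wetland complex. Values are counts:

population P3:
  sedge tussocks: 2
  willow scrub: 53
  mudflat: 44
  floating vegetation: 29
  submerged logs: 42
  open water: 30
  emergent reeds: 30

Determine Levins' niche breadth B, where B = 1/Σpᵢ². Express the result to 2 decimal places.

5.78

Proportions for population P3 (n=230): 2/230=0.0087, 53/230=0.2304, 44/230=0.1913, 29/230=0.1261, 42/230=0.1826, 30/230=0.1304, 30/230=0.1304
Σpᵢ² = 0.0087² + 0.2304² + 0.1913² + 0.1261² + 0.1826² + 0.1304² + 0.1304² = 0.000076 + 0.053084 + 0.036596 + 0.015901 + 0.033343 + 0.017004 + 0.017004 = 0.173008
B = 1 / 0.173008 = 5.7801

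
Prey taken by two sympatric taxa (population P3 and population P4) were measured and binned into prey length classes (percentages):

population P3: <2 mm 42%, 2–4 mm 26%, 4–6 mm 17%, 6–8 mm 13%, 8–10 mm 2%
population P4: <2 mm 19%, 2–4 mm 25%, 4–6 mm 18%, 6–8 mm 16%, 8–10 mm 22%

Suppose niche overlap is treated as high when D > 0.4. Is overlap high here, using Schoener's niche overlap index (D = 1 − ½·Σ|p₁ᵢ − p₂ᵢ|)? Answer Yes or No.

Yes

Convert percentages to proportions (divide by 100).
Σ|p₁ᵢ − p₂ᵢ| = 0.23 + 0.01 + 0.01 + 0.03 + 0.20 = 0.48
D = 1 − ½ × 0.48 = 1 − 0.240 = 0.7600
D = 0.7600 > 0.4 → Yes.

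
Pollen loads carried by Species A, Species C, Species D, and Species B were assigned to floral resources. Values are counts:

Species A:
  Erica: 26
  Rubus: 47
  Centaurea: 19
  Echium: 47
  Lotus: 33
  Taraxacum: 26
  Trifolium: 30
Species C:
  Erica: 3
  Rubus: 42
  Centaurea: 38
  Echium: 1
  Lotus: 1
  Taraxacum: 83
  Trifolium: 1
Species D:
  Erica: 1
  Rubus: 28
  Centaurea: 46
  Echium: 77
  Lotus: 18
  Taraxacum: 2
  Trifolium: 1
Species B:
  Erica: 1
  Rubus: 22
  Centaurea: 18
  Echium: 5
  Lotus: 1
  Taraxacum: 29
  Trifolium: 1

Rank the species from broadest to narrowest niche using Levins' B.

Proportions for Species A (n=228): 26/228=0.1140, 47/228=0.2061, 19/228=0.0833, 47/228=0.2061, 33/228=0.1447, 26/228=0.1140, 30/228=0.1316
Proportions for Species C (n=169): 3/169=0.0178, 42/169=0.2485, 38/169=0.2249, 1/169=0.0059, 1/169=0.0059, 83/169=0.4911, 1/169=0.0059
Proportions for Species D (n=173): 1/173=0.0058, 28/173=0.1618, 46/173=0.2659, 77/173=0.4451, 18/173=0.1040, 2/173=0.0116, 1/173=0.0058
Proportions for Species B (n=77): 1/77=0.0130, 22/77=0.2857, 18/77=0.2338, 5/77=0.0649, 1/77=0.0130, 29/77=0.3766, 1/77=0.0130
Σp_Aᵢ² = 0.1140² + 0.2061² + 0.0833² + 0.2061² + 0.1447² + 0.1140² + 0.1316² = 0.012996 + 0.042477 + 0.006939 + 0.042477 + 0.020938 + 0.012996 + 0.017319 = 0.156142
B_A = 1 / 0.156142 = 6.4044
Σp_Cᵢ² = 0.0178² + 0.2485² + 0.2249² + 0.0059² + 0.0059² + 0.4911² + 0.0059² = 0.000317 + 0.061752 + 0.050580 + 0.000035 + 0.000035 + 0.241179 + 0.000035 = 0.353933
B_C = 1 / 0.353933 = 2.8254
Σp_Dᵢ² = 0.0058² + 0.1618² + 0.2659² + 0.4451² + 0.1040² + 0.0116² + 0.0058² = 0.000034 + 0.026179 + 0.070703 + 0.198114 + 0.010816 + 0.000135 + 0.000034 = 0.306015
B_D = 1 / 0.306015 = 3.2678
Σp_Bᵢ² = 0.0130² + 0.2857² + 0.2338² + 0.0649² + 0.0130² + 0.3766² + 0.0130² = 0.000169 + 0.081624 + 0.054662 + 0.004212 + 0.000169 + 0.141828 + 0.000169 = 0.282833
B_B = 1 / 0.282833 = 3.5357
Ranking by B (broadest → narrowest): Species A (6.40) > Species B (3.54) > Species D (3.27) > Species C (2.83)

Species A > Species B > Species D > Species C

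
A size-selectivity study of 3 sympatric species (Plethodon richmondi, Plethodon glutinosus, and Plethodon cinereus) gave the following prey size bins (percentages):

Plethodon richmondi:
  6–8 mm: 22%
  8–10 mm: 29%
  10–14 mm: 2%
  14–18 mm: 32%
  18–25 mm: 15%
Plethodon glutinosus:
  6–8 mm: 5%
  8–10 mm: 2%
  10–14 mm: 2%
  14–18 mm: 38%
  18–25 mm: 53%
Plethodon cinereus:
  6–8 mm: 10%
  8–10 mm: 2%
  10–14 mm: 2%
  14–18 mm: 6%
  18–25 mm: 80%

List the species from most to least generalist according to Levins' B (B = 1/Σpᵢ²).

Convert percentages to proportions (divide by 100).
Σp_richᵢ² = 0.22² + 0.29² + 0.02² + 0.32² + 0.15² = 0.0484 + 0.0841 + 0.0004 + 0.1024 + 0.0225 = 0.2578
B_rich = 1 / 0.2578 = 3.8790
Σp_glutᵢ² = 0.05² + 0.02² + 0.02² + 0.38² + 0.53² = 0.0025 + 0.0004 + 0.0004 + 0.1444 + 0.2809 = 0.4286
B_glut = 1 / 0.4286 = 2.3332
Σp_cineᵢ² = 0.10² + 0.02² + 0.02² + 0.06² + 0.80² = 0.0100 + 0.0004 + 0.0004 + 0.0036 + 0.6400 = 0.6544
B_cine = 1 / 0.6544 = 1.5281
Ranking by B (broadest → narrowest): Plethodon richmondi (3.88) > Plethodon glutinosus (2.33) > Plethodon cinereus (1.53)

Plethodon richmondi > Plethodon glutinosus > Plethodon cinereus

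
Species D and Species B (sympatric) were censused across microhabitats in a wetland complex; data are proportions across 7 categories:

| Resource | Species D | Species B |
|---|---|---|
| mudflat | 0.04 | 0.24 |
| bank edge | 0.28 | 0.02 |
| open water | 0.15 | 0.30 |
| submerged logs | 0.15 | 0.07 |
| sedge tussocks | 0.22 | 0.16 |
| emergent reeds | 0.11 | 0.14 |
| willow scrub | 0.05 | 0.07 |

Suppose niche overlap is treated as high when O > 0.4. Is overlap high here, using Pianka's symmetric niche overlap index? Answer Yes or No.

Yes

Σ p₁ᵢp₂ᵢ = 0.0096 + 0.0056 + 0.0450 + 0.0105 + 0.0352 + 0.0154 + 0.0035 = 0.1248
Σp_1ᵢ² = 0.04² + 0.28² + 0.15² + 0.15² + 0.22² + 0.11² + 0.05² = 0.0016 + 0.0784 + 0.0225 + 0.0225 + 0.0484 + 0.0121 + 0.0025 = 0.1880
Σp_2ᵢ² = 0.24² + 0.02² + 0.30² + 0.07² + 0.16² + 0.14² + 0.07² = 0.0576 + 0.0004 + 0.0900 + 0.0049 + 0.0256 + 0.0196 + 0.0049 = 0.2030
O = 0.1248 / √(0.1880 × 0.2030) = 0.1248 / 0.19536 = 0.6388
O = 0.6388 > 0.4 → Yes.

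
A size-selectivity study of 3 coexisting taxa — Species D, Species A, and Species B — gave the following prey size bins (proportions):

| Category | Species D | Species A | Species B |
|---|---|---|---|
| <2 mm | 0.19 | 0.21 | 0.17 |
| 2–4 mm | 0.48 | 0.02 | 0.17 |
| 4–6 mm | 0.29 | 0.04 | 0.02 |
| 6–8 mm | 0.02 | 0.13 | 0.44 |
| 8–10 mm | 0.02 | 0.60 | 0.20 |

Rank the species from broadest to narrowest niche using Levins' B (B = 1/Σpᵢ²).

Species B > Species D > Species A

Σp_Dᵢ² = 0.19² + 0.48² + 0.29² + 0.02² + 0.02² = 0.0361 + 0.2304 + 0.0841 + 0.0004 + 0.0004 = 0.3514
B_D = 1 / 0.3514 = 2.8458
Σp_Aᵢ² = 0.21² + 0.02² + 0.04² + 0.13² + 0.60² = 0.0441 + 0.0004 + 0.0016 + 0.0169 + 0.3600 = 0.4230
B_A = 1 / 0.4230 = 2.3641
Σp_Bᵢ² = 0.17² + 0.17² + 0.02² + 0.44² + 0.20² = 0.0289 + 0.0289 + 0.0004 + 0.1936 + 0.0400 = 0.2918
B_B = 1 / 0.2918 = 3.4270
Ranking by B (broadest → narrowest): Species B (3.43) > Species D (2.85) > Species A (2.36)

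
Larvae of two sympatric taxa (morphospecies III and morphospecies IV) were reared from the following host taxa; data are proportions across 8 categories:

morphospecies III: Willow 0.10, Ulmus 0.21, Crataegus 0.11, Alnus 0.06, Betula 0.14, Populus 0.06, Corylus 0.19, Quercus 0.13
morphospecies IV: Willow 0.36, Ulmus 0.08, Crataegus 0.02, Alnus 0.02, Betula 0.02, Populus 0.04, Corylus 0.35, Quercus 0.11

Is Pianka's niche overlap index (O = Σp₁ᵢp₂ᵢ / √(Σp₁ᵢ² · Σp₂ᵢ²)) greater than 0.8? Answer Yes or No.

Σ p₁ᵢp₂ᵢ = 0.0360 + 0.0168 + 0.0022 + 0.0012 + 0.0028 + 0.0024 + 0.0665 + 0.0143 = 0.1422
Σp_1ᵢ² = 0.10² + 0.21² + 0.11² + 0.06² + 0.14² + 0.06² + 0.19² + 0.13² = 0.0100 + 0.0441 + 0.0121 + 0.0036 + 0.0196 + 0.0036 + 0.0361 + 0.0169 = 0.1460
Σp_2ᵢ² = 0.36² + 0.08² + 0.02² + 0.02² + 0.02² + 0.04² + 0.35² + 0.11² = 0.1296 + 0.0064 + 0.0004 + 0.0004 + 0.0004 + 0.0016 + 0.1225 + 0.0121 = 0.2734
O = 0.1422 / √(0.1460 × 0.2734) = 0.1422 / 0.19979 = 0.7117
O = 0.7117 < 0.8 → No.

No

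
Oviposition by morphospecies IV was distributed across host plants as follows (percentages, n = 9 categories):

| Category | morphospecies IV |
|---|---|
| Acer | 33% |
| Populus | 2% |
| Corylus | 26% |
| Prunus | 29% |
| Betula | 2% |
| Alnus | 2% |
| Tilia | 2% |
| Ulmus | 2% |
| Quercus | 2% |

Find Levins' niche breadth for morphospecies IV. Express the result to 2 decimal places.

Convert percentages to proportions (divide by 100).
Σpᵢ² = 0.33² + 0.02² + 0.26² + 0.29² + 0.02² + 0.02² + 0.02² + 0.02² + 0.02² = 0.1089 + 0.0004 + 0.0676 + 0.0841 + 0.0004 + 0.0004 + 0.0004 + 0.0004 + 0.0004 = 0.2630
B = 1 / 0.2630 = 3.8023

3.80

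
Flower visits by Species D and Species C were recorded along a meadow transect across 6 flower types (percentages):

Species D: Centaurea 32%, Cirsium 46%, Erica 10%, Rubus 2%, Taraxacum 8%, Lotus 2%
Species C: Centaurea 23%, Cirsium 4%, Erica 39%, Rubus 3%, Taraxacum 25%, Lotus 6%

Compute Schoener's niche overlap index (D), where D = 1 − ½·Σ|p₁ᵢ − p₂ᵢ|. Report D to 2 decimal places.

Convert percentages to proportions (divide by 100).
Σ|p₁ᵢ − p₂ᵢ| = 0.09 + 0.42 + 0.29 + 0.01 + 0.17 + 0.04 = 1.02
D = 1 − ½ × 1.02 = 1 − 0.510 = 0.4900

0.49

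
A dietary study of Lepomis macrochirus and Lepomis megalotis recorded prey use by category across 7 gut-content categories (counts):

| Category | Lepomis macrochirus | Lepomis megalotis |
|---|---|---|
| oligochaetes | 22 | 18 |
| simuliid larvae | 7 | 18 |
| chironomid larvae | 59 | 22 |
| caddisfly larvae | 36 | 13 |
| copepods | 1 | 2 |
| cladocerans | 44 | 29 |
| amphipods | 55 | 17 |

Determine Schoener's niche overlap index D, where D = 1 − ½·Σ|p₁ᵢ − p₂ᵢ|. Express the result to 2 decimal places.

Proportions for Lepomis macrochirus (n=224): 22/224=0.0982, 7/224=0.0313, 59/224=0.2634, 36/224=0.1607, 1/224=0.0045, 44/224=0.1964, 55/224=0.2455
Proportions for Lepomis megalotis (n=119): 18/119=0.1513, 18/119=0.1513, 22/119=0.1849, 13/119=0.1092, 2/119=0.0168, 29/119=0.2437, 17/119=0.1429
Σ|p₁ᵢ − p₂ᵢ| = 0.0531 + 0.1200 + 0.0785 + 0.0515 + 0.0123 + 0.0473 + 0.1026 = 0.4653
D = 1 − ½ × 0.4653 = 1 − 0.23265 = 0.76735

0.77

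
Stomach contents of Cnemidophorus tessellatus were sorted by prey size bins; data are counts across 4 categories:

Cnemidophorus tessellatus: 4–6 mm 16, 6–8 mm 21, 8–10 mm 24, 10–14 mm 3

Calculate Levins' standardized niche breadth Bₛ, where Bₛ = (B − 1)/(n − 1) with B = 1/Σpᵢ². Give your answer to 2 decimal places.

0.73

Proportions for Cnemidophorus tessellatus (n=64): 16/64=0.2500, 21/64=0.3281, 24/64=0.3750, 3/64=0.0469
Σpᵢ² = 0.2500² + 0.3281² + 0.3750² + 0.0469² = 0.062500 + 0.107650 + 0.140625 + 0.002200 = 0.312975
B = 1 / 0.312975 = 3.1951
Bₛ = (B − 1)/(n − 1) = (3.1951 − 1)/(4 − 1) = 2.1951/3 = 0.7317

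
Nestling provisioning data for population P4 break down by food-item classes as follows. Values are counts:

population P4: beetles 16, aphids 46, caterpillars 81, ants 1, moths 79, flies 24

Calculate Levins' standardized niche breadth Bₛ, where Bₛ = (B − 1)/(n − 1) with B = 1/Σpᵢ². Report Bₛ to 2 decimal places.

Proportions for population P4 (n=247): 16/247=0.0648, 46/247=0.1862, 81/247=0.3279, 1/247=0.0040, 79/247=0.3198, 24/247=0.0972
Σpᵢ² = 0.0648² + 0.1862² + 0.3279² + 0.0040² + 0.3198² + 0.0972² = 0.004199 + 0.034670 + 0.107518 + 0.000016 + 0.102272 + 0.009448 = 0.258123
B = 1 / 0.258123 = 3.8741
Bₛ = (B − 1)/(n − 1) = (3.8741 − 1)/(6 − 1) = 2.8741/5 = 0.5748

0.57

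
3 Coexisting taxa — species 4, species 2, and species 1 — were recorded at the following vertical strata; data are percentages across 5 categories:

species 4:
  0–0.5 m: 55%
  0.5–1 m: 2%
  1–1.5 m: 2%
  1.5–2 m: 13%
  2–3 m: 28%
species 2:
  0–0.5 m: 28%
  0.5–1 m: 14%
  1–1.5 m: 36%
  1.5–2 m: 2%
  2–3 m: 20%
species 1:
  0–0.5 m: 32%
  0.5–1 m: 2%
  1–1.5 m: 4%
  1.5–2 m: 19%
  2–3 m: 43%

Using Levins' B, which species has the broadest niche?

species 2

Convert percentages to proportions (divide by 100).
Σp_4ᵢ² = 0.55² + 0.02² + 0.02² + 0.13² + 0.28² = 0.3025 + 0.0004 + 0.0004 + 0.0169 + 0.0784 = 0.3986
B_4 = 1 / 0.3986 = 2.5088
Σp_2ᵢ² = 0.28² + 0.14² + 0.36² + 0.02² + 0.20² = 0.0784 + 0.0196 + 0.1296 + 0.0004 + 0.0400 = 0.2680
B_2 = 1 / 0.2680 = 3.7313
Σp_1ᵢ² = 0.32² + 0.02² + 0.04² + 0.19² + 0.43² = 0.1024 + 0.0004 + 0.0016 + 0.0361 + 0.1849 = 0.3254
B_1 = 1 / 0.3254 = 3.0731
Highest B → broadest niche (most generalist): species 2 (B = 3.73).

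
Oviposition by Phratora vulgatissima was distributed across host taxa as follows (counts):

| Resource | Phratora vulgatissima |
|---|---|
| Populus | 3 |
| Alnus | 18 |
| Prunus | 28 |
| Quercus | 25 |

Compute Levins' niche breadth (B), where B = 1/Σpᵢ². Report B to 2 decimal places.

Proportions for Phratora vulgatissima (n=74): 3/74=0.0405, 18/74=0.2432, 28/74=0.3784, 25/74=0.3378
Σpᵢ² = 0.0405² + 0.2432² + 0.3784² + 0.3378² = 0.001640 + 0.059146 + 0.143187 + 0.114109 = 0.318082
B = 1 / 0.318082 = 3.1438

3.14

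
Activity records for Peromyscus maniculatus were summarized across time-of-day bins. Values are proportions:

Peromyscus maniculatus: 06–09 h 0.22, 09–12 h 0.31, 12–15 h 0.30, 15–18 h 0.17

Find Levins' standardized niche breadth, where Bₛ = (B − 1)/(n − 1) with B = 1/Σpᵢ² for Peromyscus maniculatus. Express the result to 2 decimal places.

Σpᵢ² = 0.22² + 0.31² + 0.30² + 0.17² = 0.0484 + 0.0961 + 0.0900 + 0.0289 = 0.2634
B = 1 / 0.2634 = 3.7965
Bₛ = (B − 1)/(n − 1) = (3.7965 − 1)/(4 − 1) = 2.7965/3 = 0.9322

0.93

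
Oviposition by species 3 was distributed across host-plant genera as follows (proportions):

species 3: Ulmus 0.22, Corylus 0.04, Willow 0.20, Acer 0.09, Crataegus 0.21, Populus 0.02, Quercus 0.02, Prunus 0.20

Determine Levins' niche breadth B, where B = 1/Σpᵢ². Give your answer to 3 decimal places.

Σpᵢ² = 0.22² + 0.04² + 0.20² + 0.09² + 0.21² + 0.02² + 0.02² + 0.20² = 0.0484 + 0.0016 + 0.0400 + 0.0081 + 0.0441 + 0.0004 + 0.0004 + 0.0400 = 0.1830
B = 1 / 0.1830 = 5.46448

5.464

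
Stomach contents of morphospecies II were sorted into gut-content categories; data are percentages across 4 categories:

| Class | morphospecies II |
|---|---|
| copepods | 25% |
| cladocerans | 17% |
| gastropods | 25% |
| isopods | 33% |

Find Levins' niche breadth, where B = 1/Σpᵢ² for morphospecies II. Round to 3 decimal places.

3.805

Convert percentages to proportions (divide by 100).
Σpᵢ² = 0.25² + 0.17² + 0.25² + 0.33² = 0.0625 + 0.0289 + 0.0625 + 0.1089 = 0.2628
B = 1 / 0.2628 = 3.80518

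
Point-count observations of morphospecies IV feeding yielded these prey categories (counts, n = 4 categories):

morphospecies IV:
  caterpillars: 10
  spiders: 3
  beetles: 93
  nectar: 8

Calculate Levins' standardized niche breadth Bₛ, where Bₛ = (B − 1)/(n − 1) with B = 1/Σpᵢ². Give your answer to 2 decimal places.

0.16

Proportions for morphospecies IV (n=114): 10/114=0.0877, 3/114=0.0263, 93/114=0.8158, 8/114=0.0702
Σpᵢ² = 0.0877² + 0.0263² + 0.8158² + 0.0702² = 0.007691 + 0.000692 + 0.665530 + 0.004928 = 0.678841
B = 1 / 0.678841 = 1.4731
Bₛ = (B − 1)/(n − 1) = (1.4731 − 1)/(4 − 1) = 0.4731/3 = 0.1577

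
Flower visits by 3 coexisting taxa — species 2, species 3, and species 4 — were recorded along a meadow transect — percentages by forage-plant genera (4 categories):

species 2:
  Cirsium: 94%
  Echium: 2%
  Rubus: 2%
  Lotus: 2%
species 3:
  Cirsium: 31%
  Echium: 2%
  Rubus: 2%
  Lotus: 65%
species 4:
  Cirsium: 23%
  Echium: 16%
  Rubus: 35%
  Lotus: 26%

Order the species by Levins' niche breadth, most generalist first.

Convert percentages to proportions (divide by 100).
Σp_2ᵢ² = 0.94² + 0.02² + 0.02² + 0.02² = 0.8836 + 0.0004 + 0.0004 + 0.0004 = 0.8848
B_2 = 1 / 0.8848 = 1.1302
Σp_3ᵢ² = 0.31² + 0.02² + 0.02² + 0.65² = 0.0961 + 0.0004 + 0.0004 + 0.4225 = 0.5194
B_3 = 1 / 0.5194 = 1.9253
Σp_4ᵢ² = 0.23² + 0.16² + 0.35² + 0.26² = 0.0529 + 0.0256 + 0.1225 + 0.0676 = 0.2686
B_4 = 1 / 0.2686 = 3.7230
Ranking by B (broadest → narrowest): species 4 (3.72) > species 3 (1.93) > species 2 (1.13)

species 4 > species 3 > species 2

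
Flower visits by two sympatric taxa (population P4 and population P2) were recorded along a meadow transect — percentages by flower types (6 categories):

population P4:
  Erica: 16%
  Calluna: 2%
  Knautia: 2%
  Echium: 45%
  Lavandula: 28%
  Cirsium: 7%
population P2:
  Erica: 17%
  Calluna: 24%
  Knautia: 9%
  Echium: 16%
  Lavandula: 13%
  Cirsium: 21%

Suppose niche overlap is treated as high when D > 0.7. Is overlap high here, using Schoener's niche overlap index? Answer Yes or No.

Convert percentages to proportions (divide by 100).
Σ|p₁ᵢ − p₂ᵢ| = 0.01 + 0.22 + 0.07 + 0.29 + 0.15 + 0.14 = 0.88
D = 1 − ½ × 0.88 = 1 − 0.440 = 0.5600
D = 0.5600 < 0.7 → No.

No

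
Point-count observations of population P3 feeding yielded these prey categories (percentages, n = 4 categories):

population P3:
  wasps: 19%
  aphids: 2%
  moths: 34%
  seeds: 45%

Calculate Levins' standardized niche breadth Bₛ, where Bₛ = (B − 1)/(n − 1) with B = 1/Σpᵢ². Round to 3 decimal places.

0.607

Convert percentages to proportions (divide by 100).
Σpᵢ² = 0.19² + 0.02² + 0.34² + 0.45² = 0.0361 + 0.0004 + 0.1156 + 0.2025 = 0.3546
B = 1 / 0.3546 = 2.82008
Bₛ = (B − 1)/(n − 1) = (2.82008 − 1)/(4 − 1) = 1.82008/3 = 0.60669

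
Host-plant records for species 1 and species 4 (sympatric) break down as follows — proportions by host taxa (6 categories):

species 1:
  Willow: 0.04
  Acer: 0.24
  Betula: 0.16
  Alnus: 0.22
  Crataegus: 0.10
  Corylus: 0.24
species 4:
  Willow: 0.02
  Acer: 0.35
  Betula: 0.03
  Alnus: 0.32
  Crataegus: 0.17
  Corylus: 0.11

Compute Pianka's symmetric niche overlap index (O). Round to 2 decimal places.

Σ p₁ᵢp₂ᵢ = 0.0008 + 0.0840 + 0.0048 + 0.0704 + 0.0170 + 0.0264 = 0.2034
Σp_1ᵢ² = 0.04² + 0.24² + 0.16² + 0.22² + 0.10² + 0.24² = 0.0016 + 0.0576 + 0.0256 + 0.0484 + 0.0100 + 0.0576 = 0.2008
Σp_2ᵢ² = 0.02² + 0.35² + 0.03² + 0.32² + 0.17² + 0.11² = 0.0004 + 0.1225 + 0.0009 + 0.1024 + 0.0289 + 0.0121 = 0.2672
O = 0.2034 / √(0.2008 × 0.2672) = 0.2034 / 0.23163 = 0.8781

0.88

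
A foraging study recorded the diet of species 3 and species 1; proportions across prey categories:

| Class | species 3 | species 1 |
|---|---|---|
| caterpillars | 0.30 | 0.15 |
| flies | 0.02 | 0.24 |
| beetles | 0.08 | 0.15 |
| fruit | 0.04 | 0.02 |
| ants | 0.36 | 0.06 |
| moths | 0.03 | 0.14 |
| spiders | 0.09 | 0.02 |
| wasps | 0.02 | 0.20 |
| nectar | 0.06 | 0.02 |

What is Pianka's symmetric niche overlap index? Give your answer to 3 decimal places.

Σ p₁ᵢp₂ᵢ = 0.0450 + 0.0048 + 0.0120 + 0.0008 + 0.0216 + 0.0042 + 0.0018 + 0.0040 + 0.0012 = 0.0954
Σp_1ᵢ² = 0.30² + 0.02² + 0.08² + 0.04² + 0.36² + 0.03² + 0.09² + 0.02² + 0.06² = 0.0900 + 0.0004 + 0.0064 + 0.0016 + 0.1296 + 0.0009 + 0.0081 + 0.0004 + 0.0036 = 0.2410
Σp_2ᵢ² = 0.15² + 0.24² + 0.15² + 0.02² + 0.06² + 0.14² + 0.02² + 0.20² + 0.02² = 0.0225 + 0.0576 + 0.0225 + 0.0004 + 0.0036 + 0.0196 + 0.0004 + 0.0400 + 0.0004 = 0.1670
O = 0.0954 / √(0.2410 × 0.1670) = 0.0954 / 0.200617 = 0.47553

0.476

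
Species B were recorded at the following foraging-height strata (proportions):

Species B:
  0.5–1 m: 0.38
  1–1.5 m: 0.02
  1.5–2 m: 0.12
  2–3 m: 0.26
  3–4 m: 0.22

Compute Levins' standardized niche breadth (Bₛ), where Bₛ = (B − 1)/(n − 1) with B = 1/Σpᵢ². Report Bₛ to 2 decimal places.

Σpᵢ² = 0.38² + 0.02² + 0.12² + 0.26² + 0.22² = 0.1444 + 0.0004 + 0.0144 + 0.0676 + 0.0484 = 0.2752
B = 1 / 0.2752 = 3.6337
Bₛ = (B − 1)/(n − 1) = (3.6337 − 1)/(5 − 1) = 2.6337/4 = 0.6584

0.66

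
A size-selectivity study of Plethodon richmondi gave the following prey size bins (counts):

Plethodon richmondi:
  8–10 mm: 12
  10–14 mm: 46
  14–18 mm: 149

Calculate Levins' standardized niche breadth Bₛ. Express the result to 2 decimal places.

Proportions for Plethodon richmondi (n=207): 12/207=0.0580, 46/207=0.2222, 149/207=0.7198
Σpᵢ² = 0.0580² + 0.2222² + 0.7198² = 0.003364 + 0.049373 + 0.518112 = 0.570849
B = 1 / 0.570849 = 1.7518
Bₛ = (B − 1)/(n − 1) = (1.7518 − 1)/(3 − 1) = 0.7518/2 = 0.3759

0.38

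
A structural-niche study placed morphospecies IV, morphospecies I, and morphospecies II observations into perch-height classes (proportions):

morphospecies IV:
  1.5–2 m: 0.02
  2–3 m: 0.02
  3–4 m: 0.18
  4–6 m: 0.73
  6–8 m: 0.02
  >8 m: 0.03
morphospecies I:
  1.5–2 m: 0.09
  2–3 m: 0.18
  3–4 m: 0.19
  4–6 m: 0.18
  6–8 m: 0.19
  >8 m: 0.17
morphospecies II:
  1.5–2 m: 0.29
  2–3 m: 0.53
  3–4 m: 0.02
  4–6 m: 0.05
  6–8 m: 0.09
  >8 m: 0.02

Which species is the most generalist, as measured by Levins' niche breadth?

morphospecies I

Σp_IVᵢ² = 0.02² + 0.02² + 0.18² + 0.73² + 0.02² + 0.03² = 0.0004 + 0.0004 + 0.0324 + 0.5329 + 0.0004 + 0.0009 = 0.5674
B_IV = 1 / 0.5674 = 1.7624
Σp_Iᵢ² = 0.09² + 0.18² + 0.19² + 0.18² + 0.19² + 0.17² = 0.0081 + 0.0324 + 0.0361 + 0.0324 + 0.0361 + 0.0289 = 0.1740
B_I = 1 / 0.1740 = 5.7471
Σp_IIᵢ² = 0.29² + 0.53² + 0.02² + 0.05² + 0.09² + 0.02² = 0.0841 + 0.2809 + 0.0004 + 0.0025 + 0.0081 + 0.0004 = 0.3764
B_II = 1 / 0.3764 = 2.6567
Highest B → broadest niche (most generalist): morphospecies I (B = 5.75).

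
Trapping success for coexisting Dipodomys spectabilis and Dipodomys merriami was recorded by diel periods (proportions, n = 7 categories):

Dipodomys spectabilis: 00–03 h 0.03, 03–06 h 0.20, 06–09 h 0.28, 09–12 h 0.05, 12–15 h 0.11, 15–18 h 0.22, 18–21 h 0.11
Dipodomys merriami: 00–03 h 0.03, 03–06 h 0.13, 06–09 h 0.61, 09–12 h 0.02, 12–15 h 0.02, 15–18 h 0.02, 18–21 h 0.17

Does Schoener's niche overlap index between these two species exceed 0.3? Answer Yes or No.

Yes

Σ|p₁ᵢ − p₂ᵢ| = 0.00 + 0.07 + 0.33 + 0.03 + 0.09 + 0.20 + 0.06 = 0.78
D = 1 − ½ × 0.78 = 1 − 0.390 = 0.6100
D = 0.6100 > 0.3 → Yes.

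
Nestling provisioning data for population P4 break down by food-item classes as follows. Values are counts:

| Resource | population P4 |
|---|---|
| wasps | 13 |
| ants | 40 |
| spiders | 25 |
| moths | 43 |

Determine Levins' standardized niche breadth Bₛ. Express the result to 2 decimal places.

0.82

Proportions for population P4 (n=121): 13/121=0.1074, 40/121=0.3306, 25/121=0.2066, 43/121=0.3554
Σpᵢ² = 0.1074² + 0.3306² + 0.2066² + 0.3554² = 0.011535 + 0.109296 + 0.042684 + 0.126309 = 0.289824
B = 1 / 0.289824 = 3.4504
Bₛ = (B − 1)/(n − 1) = (3.4504 − 1)/(4 − 1) = 2.4504/3 = 0.8168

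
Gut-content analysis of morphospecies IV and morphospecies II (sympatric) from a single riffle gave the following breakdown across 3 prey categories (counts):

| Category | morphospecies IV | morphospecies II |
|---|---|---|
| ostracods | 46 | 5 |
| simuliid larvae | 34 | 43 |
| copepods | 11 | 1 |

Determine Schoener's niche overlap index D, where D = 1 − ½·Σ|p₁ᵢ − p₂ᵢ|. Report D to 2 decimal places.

Proportions for morphospecies IV (n=91): 46/91=0.5055, 34/91=0.3736, 11/91=0.1209
Proportions for morphospecies II (n=49): 5/49=0.1020, 43/49=0.8776, 1/49=0.0204
Σ|p₁ᵢ − p₂ᵢ| = 0.4035 + 0.5040 + 0.1005 = 1.0080
D = 1 − ½ × 1.0080 = 1 − 0.50400 = 0.49600

0.50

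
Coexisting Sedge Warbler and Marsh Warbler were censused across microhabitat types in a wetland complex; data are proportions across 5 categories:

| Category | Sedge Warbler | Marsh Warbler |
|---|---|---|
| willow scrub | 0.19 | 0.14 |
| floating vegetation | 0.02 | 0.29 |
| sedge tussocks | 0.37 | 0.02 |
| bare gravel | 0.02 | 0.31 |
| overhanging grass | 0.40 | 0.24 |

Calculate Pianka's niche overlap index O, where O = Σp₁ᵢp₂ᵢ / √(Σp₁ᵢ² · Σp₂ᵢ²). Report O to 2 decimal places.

0.48

Σ p₁ᵢp₂ᵢ = 0.0266 + 0.0058 + 0.0074 + 0.0062 + 0.0960 = 0.1420
Σp_1ᵢ² = 0.19² + 0.02² + 0.37² + 0.02² + 0.40² = 0.0361 + 0.0004 + 0.1369 + 0.0004 + 0.1600 = 0.3338
Σp_2ᵢ² = 0.14² + 0.29² + 0.02² + 0.31² + 0.24² = 0.0196 + 0.0841 + 0.0004 + 0.0961 + 0.0576 = 0.2578
O = 0.1420 / √(0.3338 × 0.2578) = 0.1420 / 0.29335 = 0.4841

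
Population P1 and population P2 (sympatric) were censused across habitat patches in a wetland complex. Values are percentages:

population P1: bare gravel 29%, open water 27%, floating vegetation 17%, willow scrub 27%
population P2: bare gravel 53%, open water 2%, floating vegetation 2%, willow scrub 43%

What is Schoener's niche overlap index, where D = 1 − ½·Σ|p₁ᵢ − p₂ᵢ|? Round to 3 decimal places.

0.600

Convert percentages to proportions (divide by 100).
Σ|p₁ᵢ − p₂ᵢ| = 0.24 + 0.25 + 0.15 + 0.16 = 0.80
D = 1 − ½ × 0.80 = 1 − 0.400 = 0.60000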